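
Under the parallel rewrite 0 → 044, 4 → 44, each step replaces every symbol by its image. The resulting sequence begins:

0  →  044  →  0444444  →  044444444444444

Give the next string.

0444444444444444444444444444444

φ(044444444444444) expands symbol-by-symbol to 044 44 44 44 44 44 44 44 44 44 44 44 44 44 44; joining the 15 pieces gives the next term.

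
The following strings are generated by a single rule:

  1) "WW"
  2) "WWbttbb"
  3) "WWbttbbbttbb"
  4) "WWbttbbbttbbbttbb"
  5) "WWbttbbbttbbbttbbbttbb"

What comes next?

The strings grow by a fixed suffix bttbb each time.
Applying this once more to WWbttbbbttbbbttbbbttbb:

WWbttbbbttbbbttbbbttbbbttbb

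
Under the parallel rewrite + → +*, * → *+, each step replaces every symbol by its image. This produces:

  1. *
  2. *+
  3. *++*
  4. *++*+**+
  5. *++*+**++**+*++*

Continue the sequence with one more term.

*++*+**++**+*++*+**+*++**++*+**+

Applying the rule to each of the 16 symbols of *++*+**++**+*++* gives the pieces *+ +* +* *+ +* *+ *+ +* +* *+ *+ +* *+ +* +* *+, which concatenate to the answer.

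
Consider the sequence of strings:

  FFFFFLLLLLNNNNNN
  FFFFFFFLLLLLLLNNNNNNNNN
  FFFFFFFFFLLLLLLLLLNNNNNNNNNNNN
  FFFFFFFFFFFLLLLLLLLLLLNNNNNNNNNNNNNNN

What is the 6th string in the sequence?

The n-th term is 2n+1 F's then 2n+1 L's then 3n N's, where the shown terms are n = 2, 3, 4, 5.
Setting n = 7 gives 15, 15, 21 characters in each block.

FFFFFFFFFFFFFFFLLLLLLLLLLLLLLLNNNNNNNNNNNNNNNNNNNNN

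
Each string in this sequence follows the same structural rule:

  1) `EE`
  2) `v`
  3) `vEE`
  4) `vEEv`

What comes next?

This is a Fibonacci-style word recurrence s(k) = s(k−1)·s(k−2): e.g. v·EE = vEE.
So term 5 is vEEv·vEE.

vEEvvEE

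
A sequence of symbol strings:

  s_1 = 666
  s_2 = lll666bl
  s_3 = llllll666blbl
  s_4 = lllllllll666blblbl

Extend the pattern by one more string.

llllllllllll666blblblbl

Every step adds lll to the front and bl to the end of the previous string.
So the next term is lll·lllllllll666blblbl·bl.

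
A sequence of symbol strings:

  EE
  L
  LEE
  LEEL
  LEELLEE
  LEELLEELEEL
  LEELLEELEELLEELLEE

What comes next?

This is a Fibonacci-style word recurrence s(k) = s(k−1)·s(k−2): e.g. L·EE = LEE.
So term 8 is LEELLEELEELLEELLEE·LEELLEELEEL.

LEELLEELEELLEELLEELEELLEELEEL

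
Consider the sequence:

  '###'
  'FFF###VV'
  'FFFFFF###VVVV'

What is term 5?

s(k+1) = FFF·s(k)·VV, so each term gains FFF as a prefix and VV as a suffix.
From FFFFFF###VVVV, 2 further steps: FFFFFF###VVVV → FFFFFFFFF###VVVVVV → (answer).

FFFFFFFFFFFF###VVVVVVVV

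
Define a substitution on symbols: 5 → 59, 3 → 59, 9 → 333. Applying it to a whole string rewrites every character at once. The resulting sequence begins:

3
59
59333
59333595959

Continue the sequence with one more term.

Expanding 59333595959: 5→59, 9→333, 3→59, 3→59, 3→59, 5→59, 9→333, 5→59, 9→333, 5→59, 9→333. Concatenated: 59 333 59 59 59 59 333 59 333 59 333.

59333595959593335933359333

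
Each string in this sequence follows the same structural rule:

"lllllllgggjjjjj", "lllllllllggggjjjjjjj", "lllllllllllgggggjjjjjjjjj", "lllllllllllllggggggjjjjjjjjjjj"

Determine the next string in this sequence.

lllllllllllllllgggggggjjjjjjjjjjjjj

The n-th term is 2n+1 l's then n g's then 2n-1 j's, where the shown terms are n = 3, 4, 5, 6.
At n = 7 the blocks have lengths 15, 7, 13.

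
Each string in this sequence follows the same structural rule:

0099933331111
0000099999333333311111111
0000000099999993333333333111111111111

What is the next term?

Each string has the form 0^{3n-1} 9^{2n+1} 3^{3n+1} 1^{4n} (n = 1, 2, …).
At n = 4 the blocks have lengths 11, 9, 13, 16.

0000000000099999999933333333333331111111111111111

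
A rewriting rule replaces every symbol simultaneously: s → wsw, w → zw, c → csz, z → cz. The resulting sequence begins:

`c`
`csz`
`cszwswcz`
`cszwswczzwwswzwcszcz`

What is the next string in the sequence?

Rewriting the 20 symbols of cszwswczzwwswzwcszcz one by one yields csz wsw cz zw wsw zw csz cz cz zw zw wsw zw cz zw csz wsw cz csz cz; concatenated:

cszwswczzwwswzwcszczczzwzwwswzwczzwcszwswczcszcz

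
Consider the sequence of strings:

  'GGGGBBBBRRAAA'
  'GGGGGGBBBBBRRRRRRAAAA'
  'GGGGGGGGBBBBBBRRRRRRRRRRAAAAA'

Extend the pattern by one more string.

The n-th term is 2n+2 G's then n+3 B's then 4n-2 R's then n+2 A's (n = 1, 2, …).
At n = 4 the blocks have lengths 10, 7, 14, 6.

GGGGGGGGGGBBBBBBBRRRRRRRRRRRRRRAAAAAA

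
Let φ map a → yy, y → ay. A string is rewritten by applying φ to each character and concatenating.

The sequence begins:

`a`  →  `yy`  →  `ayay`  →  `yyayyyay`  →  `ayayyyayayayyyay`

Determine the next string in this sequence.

yyayyyayayayyyayyyayyyayayayyyay

φ(ayayyyayayayyyay) expands symbol-by-symbol to yy ay yy ay ay ay yy ay yy ay yy ay ay ay yy ay; joining the 16 pieces gives the next term.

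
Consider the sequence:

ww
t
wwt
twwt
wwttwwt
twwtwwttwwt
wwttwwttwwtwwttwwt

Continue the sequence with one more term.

twwtwwttwwtwwttwwttwwtwwttwwt

Each term (from the third on) is the two preceding terms concatenated in order: term 3 = ww·t = wwt.
So term 8 is twwtwwttwwt·wwttwwttwwtwwttwwt.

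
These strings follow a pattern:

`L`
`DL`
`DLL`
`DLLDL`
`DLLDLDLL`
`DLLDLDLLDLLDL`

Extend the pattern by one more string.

DLLDLDLLDLLDLDLLDLDLL

This is a Fibonacci-style word recurrence s(k) = s(k−1)·s(k−2): e.g. DL·L = DLL.
The next term joins DLLDLDLLDLLDL and DLLDLDLL.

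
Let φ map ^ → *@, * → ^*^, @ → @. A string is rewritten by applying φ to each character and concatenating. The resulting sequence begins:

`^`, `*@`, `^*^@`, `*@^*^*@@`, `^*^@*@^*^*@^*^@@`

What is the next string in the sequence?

φ(^*^@*@^*^*@^*^@@) expands symbol-by-symbol to *@ ^*^ *@ @ ^*^ @ *@ ^*^ *@ ^*^ @ *@ ^*^ *@ @ @; joining the 16 pieces gives the next term.

*@^*^*@@^*^@*@^*^*@^*^@*@^*^*@@@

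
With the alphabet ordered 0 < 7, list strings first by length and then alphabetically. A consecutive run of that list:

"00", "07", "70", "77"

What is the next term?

000

77 is the last string of length 2, so the next is the first of length 3: 0 repeated 3 times.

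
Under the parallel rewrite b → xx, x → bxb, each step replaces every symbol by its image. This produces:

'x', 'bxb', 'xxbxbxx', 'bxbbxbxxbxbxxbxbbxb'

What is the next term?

xxbxbxxxxbxbxxbxbbxbxxbxbxxbxbbxbxxbxbxxxxbxbxx

Applying the rule to each of the 19 symbols of bxbbxbxxbxbxxbxbbxb gives the pieces xx bxb xx xx bxb xx bxb bxb xx bxb xx bxb bxb xx bxb xx xx bxb xx, which concatenate to the answer.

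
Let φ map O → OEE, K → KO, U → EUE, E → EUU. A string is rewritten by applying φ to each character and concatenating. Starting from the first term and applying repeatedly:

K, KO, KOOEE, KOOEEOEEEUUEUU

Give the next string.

KOOEEOEEEUUEUUOEEEUUEUUEUUEUEEUEEUUEUEEUE

Applying the rule to each of the 14 symbols of KOOEEOEEEUUEUU gives the pieces KO OEE OEE EUU EUU OEE EUU EUU EUU EUE EUE EUU EUE EUE, which concatenate to the answer.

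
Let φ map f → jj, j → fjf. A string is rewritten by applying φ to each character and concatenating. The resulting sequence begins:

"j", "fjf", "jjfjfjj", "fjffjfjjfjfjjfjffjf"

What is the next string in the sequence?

Applying the rule to each of the 19 symbols of fjffjfjjfjfjjfjffjf gives the pieces jj fjf jj jj fjf jj fjf fjf jj fjf jj fjf fjf jj fjf jj jj fjf jj, which concatenate to the answer.

jjfjfjjjjfjfjjfjffjfjjfjfjjfjffjfjjfjfjjjjfjfjj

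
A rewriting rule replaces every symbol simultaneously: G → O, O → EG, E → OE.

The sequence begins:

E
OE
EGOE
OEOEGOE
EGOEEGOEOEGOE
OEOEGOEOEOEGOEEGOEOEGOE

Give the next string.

EGOEEGOEOEGOEEGOEEGOEOEGOEOEOEGOEEGOEOEGOE

Applying the rule to each of the 23 symbols of OEOEGOEOEOEGOEEGOEOEGOE gives the pieces EG OE EG OE O EG OE EG OE EG OE O EG OE OE O EG OE EG OE O EG OE, which concatenate to the answer.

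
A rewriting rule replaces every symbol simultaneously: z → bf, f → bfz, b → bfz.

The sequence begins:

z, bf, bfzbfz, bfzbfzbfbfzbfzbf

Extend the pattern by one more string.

Rewriting the 16 symbols of bfzbfzbfbfzbfzbf one by one yields bfz bfz bf bfz bfz bf bfz bfz bfz bfz bf bfz bfz bf bfz bfz; concatenated:

bfzbfzbfbfzbfzbfbfzbfzbfzbfzbfbfzbfzbfbfzbfz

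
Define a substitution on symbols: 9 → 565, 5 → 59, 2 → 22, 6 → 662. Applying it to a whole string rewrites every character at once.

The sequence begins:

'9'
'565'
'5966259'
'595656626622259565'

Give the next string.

59565596625966266222662662222222595655966259

Applying the rule to each of the 18 symbols of 595656626622259565 gives the pieces 59 565 59 662 59 662 662 22 662 662 22 22 22 59 565 59 662 59, which concatenate to the answer.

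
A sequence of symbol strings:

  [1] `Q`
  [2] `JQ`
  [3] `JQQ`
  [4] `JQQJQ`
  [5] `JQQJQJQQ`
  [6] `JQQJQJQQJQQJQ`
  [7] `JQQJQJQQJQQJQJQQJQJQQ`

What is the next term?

JQQJQJQQJQQJQJQQJQJQQJQQJQJQQJQQJQ

This is a Fibonacci-style word recurrence s(k) = s(k−1)·s(k−2): e.g. JQ·Q = JQQ.
Continuing: JQQJQJQQJQQJQJQQJQJQQ · JQQJQJQQJQQJQ gives term 8.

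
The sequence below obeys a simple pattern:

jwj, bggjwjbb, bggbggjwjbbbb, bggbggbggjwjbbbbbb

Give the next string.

bggbggbggbggjwjbbbbbbbb

Every step adds bgg to the front and bb to the end of the previous string.
One more step from bggbggbggjwjbbbbbb gives the answer.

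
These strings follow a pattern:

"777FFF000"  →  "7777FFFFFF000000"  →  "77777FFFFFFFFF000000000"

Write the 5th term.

7777777FFFFFFFFFFFFFFF000000000000000

Each string has the form 7^{n+2} F^{3n} 0^{3n} (n = 1, 2, …).
Setting n = 5 gives 7, 15, 15 characters in each block.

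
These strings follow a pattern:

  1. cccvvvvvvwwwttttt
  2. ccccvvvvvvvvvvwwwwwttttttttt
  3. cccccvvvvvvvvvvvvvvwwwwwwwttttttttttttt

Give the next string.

Each string has the form c^{n+2} v^{4n+2} w^{2n+1} t^{4n+1} (n = 1, 2, …).
Setting n = 4 gives 6, 18, 9, 17 characters in each block.

ccccccvvvvvvvvvvvvvvvvvvwwwwwwwwwttttttttttttttttt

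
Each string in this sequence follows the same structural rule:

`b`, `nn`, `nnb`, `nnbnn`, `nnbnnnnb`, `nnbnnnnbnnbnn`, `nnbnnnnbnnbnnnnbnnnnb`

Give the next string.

This is a Fibonacci-style word recurrence s(k) = s(k−1)·s(k−2): e.g. nn·b = nnb.
Continuing: nnbnnnnbnnbnnnnbnnnnb · nnbnnnnbnnbnn gives term 8.

nnbnnnnbnnbnnnnbnnnnbnnbnnnnbnnbnn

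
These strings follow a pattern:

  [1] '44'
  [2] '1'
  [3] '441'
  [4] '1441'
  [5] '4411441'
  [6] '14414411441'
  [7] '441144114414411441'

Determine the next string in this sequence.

Each term (from the third on) is the two preceding terms concatenated in order: term 3 = 44·1 = 441.
So term 8 is 14414411441·441144114414411441.

14414411441441144114414411441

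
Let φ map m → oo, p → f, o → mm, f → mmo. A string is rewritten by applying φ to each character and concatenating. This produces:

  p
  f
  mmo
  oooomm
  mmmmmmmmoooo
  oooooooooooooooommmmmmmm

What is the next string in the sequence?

Replace each of the 24 characters of oooooooooooooooommmmmmmm in place — mm mm mm mm mm mm mm mm mm mm mm mm mm mm mm mm oo oo oo oo oo oo oo oo — and concatenate.

mmmmmmmmmmmmmmmmmmmmmmmmmmmmmmmmoooooooooooooooo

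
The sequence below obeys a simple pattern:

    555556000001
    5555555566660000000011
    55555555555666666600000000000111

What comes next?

Reading off run lengths: 5 runs 5, 8, 11; 6 runs 1, 4, 7; 0 runs 5, 8, 11; 1 runs 1, 2, 3 — each is linear in n (n = 1, 2, …).
Setting n = 4 gives 14, 10, 14, 4 characters in each block.

555555555555556666666666000000000000001111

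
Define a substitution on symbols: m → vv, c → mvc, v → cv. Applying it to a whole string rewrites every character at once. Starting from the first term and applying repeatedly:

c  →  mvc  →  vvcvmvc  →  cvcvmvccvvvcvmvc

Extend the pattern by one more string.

mvccvmvccvvvcvmvcmvccvcvcvmvccvvvcvmvc

Replace each of the 16 characters of cvcvmvccvvvcvmvc in place — mvc cv mvc cv vv cv mvc mvc cv cv cv mvc cv vv cv mvc — and concatenate.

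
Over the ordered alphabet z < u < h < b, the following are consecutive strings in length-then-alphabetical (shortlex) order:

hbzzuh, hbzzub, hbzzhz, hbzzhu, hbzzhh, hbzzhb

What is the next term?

The successor of hbzzhb increments the rightmost position that isn't already b and resets every position after it to z.

hbzzbz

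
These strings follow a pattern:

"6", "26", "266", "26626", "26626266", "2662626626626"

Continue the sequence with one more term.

266262662662626626266

From term 3 onward, concatenate the last term with the second-to-last: 26·6 = 266, 266·26 = 26626, …
Continuing: 2662626626626 · 26626266 gives term 7.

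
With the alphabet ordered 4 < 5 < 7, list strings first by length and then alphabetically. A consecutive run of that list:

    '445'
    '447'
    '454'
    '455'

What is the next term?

457

Treat 455 as a base-3 numeral over the given alphabet and add one, carrying through any trailing 7's.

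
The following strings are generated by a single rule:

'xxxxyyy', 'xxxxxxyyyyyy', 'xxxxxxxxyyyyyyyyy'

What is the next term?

xxxxxxxxxxyyyyyyyyyyyy

Reading off run lengths: x runs 4, 6, 8; y runs 3, 6, 9 — each is linear in n (n = 1, 2, …).
For the next term, n = 4, so the run lengths are 10, 12.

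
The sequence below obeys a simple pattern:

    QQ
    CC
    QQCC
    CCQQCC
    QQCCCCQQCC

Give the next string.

CCQQCCQQCCCCQQCC

Each term (from the third on) is the two preceding terms concatenated in order: term 3 = QQ·CC = QQCC.
So term 6 is CCQQCC·QQCCCCQQCC.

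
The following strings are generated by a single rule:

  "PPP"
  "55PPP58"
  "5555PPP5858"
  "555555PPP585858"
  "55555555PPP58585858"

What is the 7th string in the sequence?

Each term wraps the previous one in 55 on the left and 58 on the right.
From 55555555PPP58585858, 2 further steps: 55555555PPP58585858 → 5555555555PPP5858585858 → (answer).

555555555555PPP585858585858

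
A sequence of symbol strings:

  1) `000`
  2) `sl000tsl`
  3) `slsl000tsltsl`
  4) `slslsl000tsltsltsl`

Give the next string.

s(k+1) = sl·s(k)·tsl, so each term gains sl as a prefix and tsl as a suffix.
So the next term is sl·slslsl000tsltsltsl·tsl.

slslslsl000tsltsltsltsl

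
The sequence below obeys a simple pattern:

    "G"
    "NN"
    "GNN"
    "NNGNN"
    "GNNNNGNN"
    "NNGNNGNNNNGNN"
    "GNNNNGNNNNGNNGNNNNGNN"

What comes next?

Each term (from the third on) is the two preceding terms concatenated in order: term 3 = G·NN = GNN.
So term 8 is NNGNNGNNNNGNN·GNNNNGNNNNGNNGNNNNGNN.

NNGNNGNNNNGNNGNNNNGNNNNGNNGNNNNGNN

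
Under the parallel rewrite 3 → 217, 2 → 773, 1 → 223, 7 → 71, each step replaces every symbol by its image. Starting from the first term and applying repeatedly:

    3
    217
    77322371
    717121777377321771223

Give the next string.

Rewriting the 21 symbols of 717121777377321771223 one by one yields 71 223 71 223 773 223 71 71 71 217 71 71 217 773 223 71 71 223 773 773 217; concatenated:

712237122377322371717121771712177732237171223773773217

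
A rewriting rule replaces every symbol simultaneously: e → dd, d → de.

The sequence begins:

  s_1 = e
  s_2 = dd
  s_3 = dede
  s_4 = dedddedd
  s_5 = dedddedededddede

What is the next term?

Rewriting the 16 symbols of dedddedededddede one by one yields de dd de de de dd de dd de dd de de de dd de dd; concatenated:

dedddedededddedddedddedededddedd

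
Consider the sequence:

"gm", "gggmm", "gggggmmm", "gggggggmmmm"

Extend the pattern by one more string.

Reading off run lengths: g runs 1, 3, 5, 7; m runs 1, 2, 3, 4 — each is linear in n (n = 1, 2, …).
For the next term, n = 5, so the run lengths are 9, 5.

gggggggggmmmmm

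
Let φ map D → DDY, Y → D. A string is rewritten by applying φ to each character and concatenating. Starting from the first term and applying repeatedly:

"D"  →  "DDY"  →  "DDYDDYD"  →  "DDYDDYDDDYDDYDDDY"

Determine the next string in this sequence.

DDYDDYDDDYDDYDDDYDDYDDYDDDYDDYDDDYDDYDDYD

Replace each of the 17 characters of DDYDDYDDDYDDYDDDY in place — DDY DDY D DDY DDY D DDY DDY DDY D DDY DDY D DDY DDY DDY D — and concatenate.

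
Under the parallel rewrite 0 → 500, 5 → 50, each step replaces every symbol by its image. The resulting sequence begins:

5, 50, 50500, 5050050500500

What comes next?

Applying the rule to each of the 13 symbols of 5050050500500 gives the pieces 50 500 50 500 500 50 500 50 500 500 50 500 500, which concatenate to the answer.

5050050500500505005050050050500500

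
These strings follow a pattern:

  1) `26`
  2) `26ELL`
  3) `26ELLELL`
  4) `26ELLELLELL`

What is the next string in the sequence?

The strings grow by a fixed suffix ELL each time.
Applying this once more to 26ELLELLELL:

26ELLELLELLELL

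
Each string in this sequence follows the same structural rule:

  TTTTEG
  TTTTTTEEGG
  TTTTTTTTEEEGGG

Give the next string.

Each string has the form T^{2n} E^{n-1} G^{n-1}, where the shown terms are n = 2, 3, 4.
For the next term, n = 5, so the run lengths are 10, 4, 4.

TTTTTTTTTTEEEEGGGG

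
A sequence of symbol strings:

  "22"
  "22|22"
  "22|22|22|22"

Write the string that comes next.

Each string is two copies of the previous one joined by '|'.
So the next term is two copies of 22|22|22|22 with '|' between the halves.

22|22|22|22|22|22|22|22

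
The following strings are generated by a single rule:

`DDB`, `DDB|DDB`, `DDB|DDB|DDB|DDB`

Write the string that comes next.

Every step duplicates the string with '|' between the halves.
Doubling DDB|DDB|DDB|DDB with '|' between the halves:

DDB|DDB|DDB|DDB|DDB|DDB|DDB|DDB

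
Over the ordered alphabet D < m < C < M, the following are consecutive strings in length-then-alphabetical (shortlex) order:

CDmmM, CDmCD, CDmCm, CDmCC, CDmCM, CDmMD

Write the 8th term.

Continuing the enumeration 2 steps past CDmMD: CDmMD → CDmMm → (answer).

CDmMC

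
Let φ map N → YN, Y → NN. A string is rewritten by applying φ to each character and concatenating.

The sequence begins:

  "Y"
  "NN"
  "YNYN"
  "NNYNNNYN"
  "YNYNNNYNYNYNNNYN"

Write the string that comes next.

Rewriting the 16 symbols of YNYNNNYNYNYNNNYN one by one yields NN YN NN YN YN YN NN YN NN YN NN YN YN YN NN YN; concatenated:

NNYNNNYNYNYNNNYNNNYNNNYNYNYNNNYN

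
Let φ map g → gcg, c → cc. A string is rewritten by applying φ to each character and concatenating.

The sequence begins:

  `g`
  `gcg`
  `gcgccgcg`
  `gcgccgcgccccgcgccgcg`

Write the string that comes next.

gcgccgcgccccgcgccgcgccccccccgcgccgcgccccgcgccgcg

Applying the rule to each of the 20 symbols of gcgccgcgccccgcgccgcg gives the pieces gcg cc gcg cc cc gcg cc gcg cc cc cc cc gcg cc gcg cc cc gcg cc gcg, which concatenate to the answer.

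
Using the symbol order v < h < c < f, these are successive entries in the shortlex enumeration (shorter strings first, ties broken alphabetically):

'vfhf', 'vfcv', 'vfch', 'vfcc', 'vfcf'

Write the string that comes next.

vffv

The successor of vfcf increments the rightmost position that isn't already f and resets every position after it to v.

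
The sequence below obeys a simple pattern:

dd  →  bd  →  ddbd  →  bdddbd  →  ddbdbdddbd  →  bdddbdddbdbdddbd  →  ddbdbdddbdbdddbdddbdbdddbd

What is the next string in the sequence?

This is a Fibonacci-style word recurrence s(k) = s(k−2)·s(k−1): e.g. dd·bd = ddbd.
So term 8 is bdddbdddbdbdddbd·ddbdbdddbdbdddbdddbdbdddbd.

bdddbdddbdbdddbdddbdbdddbdbdddbdddbdbdddbd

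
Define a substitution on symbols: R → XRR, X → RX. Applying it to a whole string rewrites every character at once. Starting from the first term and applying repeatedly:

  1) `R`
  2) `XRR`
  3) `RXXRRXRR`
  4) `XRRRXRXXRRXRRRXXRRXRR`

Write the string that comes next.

Rewriting the 21 symbols of XRRRXRXXRRXRRRXXRRXRR one by one yields RX XRR XRR XRR RX XRR RX RX XRR XRR RX XRR XRR XRR RX RX XRR XRR RX XRR XRR; concatenated:

RXXRRXRRXRRRXXRRRXRXXRRXRRRXXRRXRRXRRRXRXXRRXRRRXXRRXRR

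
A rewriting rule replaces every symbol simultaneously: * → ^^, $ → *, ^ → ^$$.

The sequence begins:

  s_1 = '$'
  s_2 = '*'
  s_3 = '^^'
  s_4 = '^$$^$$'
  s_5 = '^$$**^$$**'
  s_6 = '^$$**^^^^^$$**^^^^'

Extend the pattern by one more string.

Replace each of the 18 characters of ^$$**^^^^^$$**^^^^ in place — ^$$ * * ^^ ^^ ^$$ ^$$ ^$$ ^$$ ^$$ * * ^^ ^^ ^$$ ^$$ ^$$ ^$$ — and concatenate.

^$$**^^^^^$$^$$^$$^$$^$$**^^^^^$$^$$^$$^$$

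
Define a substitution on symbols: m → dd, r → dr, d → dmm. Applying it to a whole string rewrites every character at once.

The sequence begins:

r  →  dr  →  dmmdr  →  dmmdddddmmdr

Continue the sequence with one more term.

Expanding dmmdddddmmdr: d→dmm, m→dd, m→dd, d→dmm, d→dmm, d→dmm, d→dmm, d→dmm, m→dd, m→dd, d→dmm, r→dr. Concatenated: dmm dd dd dmm dmm dmm dmm dmm dd dd dmm dr.

dmmdddddmmdmmdmmdmmdmmdddddmmdr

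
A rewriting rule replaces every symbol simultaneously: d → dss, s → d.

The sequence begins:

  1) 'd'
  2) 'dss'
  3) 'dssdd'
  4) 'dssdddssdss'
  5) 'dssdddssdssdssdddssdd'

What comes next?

Replace each of the 21 characters of dssdddssdssdssdddssdd in place — dss d d dss dss dss d d dss d d dss d d dss dss dss d d dss dss — and concatenate.

dssdddssdssdssdddssdddssdddssdssdssdddssdss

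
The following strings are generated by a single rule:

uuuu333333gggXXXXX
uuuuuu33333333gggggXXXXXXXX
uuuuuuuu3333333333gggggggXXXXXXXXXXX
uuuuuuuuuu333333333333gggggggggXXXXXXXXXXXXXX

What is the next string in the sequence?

uuuuuuuuuuuu33333333333333gggggggggggXXXXXXXXXXXXXXXXX

Term n consists of 2n u's, followed by 2n+2 3's, followed by 2n-1 g's, followed by 3n-1 X's, where the shown terms are n = 2, 3, 4, 5.
For the next term, n = 6, so the run lengths are 12, 14, 11, 17.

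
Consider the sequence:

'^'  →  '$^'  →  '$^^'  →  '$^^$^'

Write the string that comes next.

From term 3 onward, concatenate the last term with the second-to-last: $^·^ = $^^, $^^·$^ = $^^$^, …
The next term joins $^^$^ and $^^.

$^^$^$^^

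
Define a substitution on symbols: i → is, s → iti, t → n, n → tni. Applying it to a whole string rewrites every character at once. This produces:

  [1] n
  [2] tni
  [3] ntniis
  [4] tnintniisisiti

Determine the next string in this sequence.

Rewriting the 14 symbols of tnintniisisiti one by one yields n tni is tni n tni is is iti is iti is n is; concatenated:

ntniistnintniisisitiisitiisnis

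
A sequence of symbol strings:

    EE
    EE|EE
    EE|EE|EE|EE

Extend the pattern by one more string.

EE|EE|EE|EE|EE|EE|EE|EE

Every step duplicates the string with '|' between the halves.
One more doubling of EE|EE|EE|EE gives the answer.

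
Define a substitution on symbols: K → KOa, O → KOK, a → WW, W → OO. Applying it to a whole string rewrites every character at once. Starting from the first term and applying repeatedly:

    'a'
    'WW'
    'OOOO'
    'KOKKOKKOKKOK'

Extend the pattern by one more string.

Apply φ to KOKKOKKOKKOK symbol by symbol: K→KOa, O→KOK, K→KOa, K→KOa, O→KOK, K→KOa, K→KOa, O→KOK, K→KOa, K→KOa, O→KOK, K→KOa; joined: KOa KOK KOa KOa KOK KOa KOa KOK KOa KOa KOK KOa.

KOaKOKKOaKOaKOKKOaKOaKOKKOaKOaKOKKOa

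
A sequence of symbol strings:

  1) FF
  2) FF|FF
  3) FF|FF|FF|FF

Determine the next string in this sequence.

Every step duplicates the string with '|' between the halves.
Doubling FF|FF|FF|FF with '|' between the halves:

FF|FF|FF|FF|FF|FF|FF|FF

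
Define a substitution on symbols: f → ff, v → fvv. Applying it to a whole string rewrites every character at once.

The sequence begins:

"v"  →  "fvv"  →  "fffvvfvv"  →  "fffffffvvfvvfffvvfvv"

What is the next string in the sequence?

φ(fffffffvvfvvfffvvfvv) expands symbol-by-symbol to ff ff ff ff ff ff ff fvv fvv ff fvv fvv ff ff ff fvv fvv ff fvv fvv; joining the 20 pieces gives the next term.

fffffffffffffffvvfvvfffvvfvvfffffffvvfvvfffvvfvv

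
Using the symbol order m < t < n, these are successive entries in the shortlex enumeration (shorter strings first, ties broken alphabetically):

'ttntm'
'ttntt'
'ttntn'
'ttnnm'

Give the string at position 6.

ttnnn

Continuing the enumeration 2 steps past ttnnm: ttnnm → ttnnt → (answer).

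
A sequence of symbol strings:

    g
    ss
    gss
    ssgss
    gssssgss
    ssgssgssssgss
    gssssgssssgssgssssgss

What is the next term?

ssgssgssssgssgssssgssssgssgssssgss

From term 3 onward, concatenate the second-to-last term with the last: g·ss = gss, ss·gss = ssgss, …
So term 8 is ssgssgssssgss·gssssgssssgssgssssgss.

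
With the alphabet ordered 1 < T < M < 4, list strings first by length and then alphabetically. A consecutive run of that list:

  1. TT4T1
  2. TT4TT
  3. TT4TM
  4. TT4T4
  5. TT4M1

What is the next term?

TT4MT

Find the rightmost character of TT4M1 below 4, bump it to the next letter, and reset everything to its right to 1.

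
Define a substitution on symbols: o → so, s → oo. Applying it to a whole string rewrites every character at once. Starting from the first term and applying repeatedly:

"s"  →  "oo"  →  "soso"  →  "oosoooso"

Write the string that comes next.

sosooosososoooso

Expanding oosoooso: o→so, o→so, s→oo, o→so, o→so, o→so, s→oo, o→so. Concatenated: so so oo so so so oo so.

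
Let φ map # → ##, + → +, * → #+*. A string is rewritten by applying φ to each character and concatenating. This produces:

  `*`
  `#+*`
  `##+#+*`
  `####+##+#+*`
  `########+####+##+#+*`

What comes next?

################+########+####+##+#+*

Applying the rule to each of the 20 symbols of ########+####+##+#+* gives the pieces ## ## ## ## ## ## ## ## + ## ## ## ## + ## ## + ## + #+*, which concatenate to the answer.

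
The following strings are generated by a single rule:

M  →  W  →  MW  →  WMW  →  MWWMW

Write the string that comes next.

From term 3 onward, concatenate the second-to-last term with the last: M·W = MW, W·MW = WMW, …
The next term joins WMW and MWWMW.

WMWMWWMW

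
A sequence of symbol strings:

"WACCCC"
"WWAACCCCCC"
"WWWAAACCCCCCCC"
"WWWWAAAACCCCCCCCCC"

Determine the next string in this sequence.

WWWWWAAAAACCCCCCCCCCCC

Reading off run lengths: W runs 1, 2, 3, 4; A runs 1, 2, 3, 4; C runs 4, 6, 8, 10 — each is linear in n, where the shown terms are n = 2, 3, 4, 5.
Setting n = 6 gives 5, 5, 12 characters in each block.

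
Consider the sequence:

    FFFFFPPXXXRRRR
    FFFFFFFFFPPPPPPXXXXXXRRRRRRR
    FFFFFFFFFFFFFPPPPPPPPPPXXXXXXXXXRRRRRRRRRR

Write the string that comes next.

FFFFFFFFFFFFFFFFFPPPPPPPPPPPPPPXXXXXXXXXXXXRRRRRRRRRRRRR

Term n consists of 4n+1 F's, followed by 4n-2 P's, followed by 3n X's, followed by 3n+1 R's (n = 1, 2, …).
Setting n = 4 gives 17, 14, 12, 13 characters in each block.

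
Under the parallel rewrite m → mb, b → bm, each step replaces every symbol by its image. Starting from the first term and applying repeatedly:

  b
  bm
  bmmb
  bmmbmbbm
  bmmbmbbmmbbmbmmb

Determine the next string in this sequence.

bmmbmbbmmbbmbmmbmbbmbmmbbmmbmbbm

Replace each of the 16 characters of bmmbmbbmmbbmbmmb in place — bm mb mb bm mb bm bm mb mb bm bm mb bm mb mb bm — and concatenate.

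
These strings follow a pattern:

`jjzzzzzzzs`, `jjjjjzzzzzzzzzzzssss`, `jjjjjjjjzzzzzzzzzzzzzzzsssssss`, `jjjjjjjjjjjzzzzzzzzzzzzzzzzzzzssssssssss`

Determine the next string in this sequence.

jjjjjjjjjjjjjjzzzzzzzzzzzzzzzzzzzzzzzsssssssssssss

Each string has the form j^{3n-1} z^{4n+3} s^{3n-2} (n = 1, 2, …).
At n = 5 the blocks have lengths 14, 23, 13.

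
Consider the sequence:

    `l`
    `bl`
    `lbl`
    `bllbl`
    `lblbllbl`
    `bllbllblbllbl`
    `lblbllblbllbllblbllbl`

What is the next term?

bllbllblbllbllblbllblbllbllblbllbl

Each term (from the third on) is the two preceding terms concatenated in order: term 3 = l·bl = lbl.
So term 8 is bllbllblbllbl·lblbllblbllbllblbllbl.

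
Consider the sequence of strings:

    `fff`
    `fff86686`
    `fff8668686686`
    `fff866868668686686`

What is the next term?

Every step adds 86686 to the end: s(k+1) = s(k)·86686.
Applying this once more to fff866868668686686:

fff86686866868668686686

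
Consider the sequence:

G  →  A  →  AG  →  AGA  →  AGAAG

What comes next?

AGAAGAGA

Each term (from the third on) is the previous term followed by the one before it: term 3 = A·G = AG.
So term 6 is AGAAG·AGA.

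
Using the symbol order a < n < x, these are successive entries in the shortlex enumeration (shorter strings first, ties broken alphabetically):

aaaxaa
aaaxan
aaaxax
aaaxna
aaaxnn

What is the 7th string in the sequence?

Advancing 2 positions from aaaxnn through aaaxnn → aaaxnx reaches term 7.

aaaxxa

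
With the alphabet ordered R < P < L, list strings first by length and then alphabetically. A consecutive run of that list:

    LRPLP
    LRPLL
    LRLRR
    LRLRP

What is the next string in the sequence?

LRLRL

Find the rightmost character of LRLRP below L, bump it to the next letter, and reset everything to its right to R.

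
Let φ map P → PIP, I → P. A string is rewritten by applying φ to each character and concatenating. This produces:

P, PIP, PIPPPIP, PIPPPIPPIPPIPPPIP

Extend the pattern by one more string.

Rewriting the 17 symbols of PIPPPIPPIPPIPPPIP one by one yields PIP P PIP PIP PIP P PIP PIP P PIP PIP P PIP PIP PIP P PIP; concatenated:

PIPPPIPPIPPIPPPIPPIPPPIPPIPPPIPPIPPIPPPIP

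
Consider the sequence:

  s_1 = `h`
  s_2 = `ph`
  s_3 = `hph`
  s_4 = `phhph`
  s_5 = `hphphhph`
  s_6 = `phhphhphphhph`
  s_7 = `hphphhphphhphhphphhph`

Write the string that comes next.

This is a Fibonacci-style word recurrence s(k) = s(k−2)·s(k−1): e.g. h·ph = hph.
So term 8 is phhphhphphhph·hphphhphphhphhphphhph.

phhphhphphhphhphphhphphhphhphphhph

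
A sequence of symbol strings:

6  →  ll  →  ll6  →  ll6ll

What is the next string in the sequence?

Each term (from the third on) is the previous term followed by the one before it: term 3 = ll·6 = ll6.
Continuing: ll6ll · ll6 gives term 5.

ll6llll6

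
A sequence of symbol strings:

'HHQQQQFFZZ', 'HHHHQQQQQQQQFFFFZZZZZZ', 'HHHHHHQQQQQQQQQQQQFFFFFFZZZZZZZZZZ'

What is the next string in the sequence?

Term n consists of 2n H's, followed by 4n Q's, followed by 2n F's, followed by 4n-2 Z's (n = 1, 2, …).
At n = 4 the blocks have lengths 8, 16, 8, 14.

HHHHHHHHQQQQQQQQQQQQQQQQFFFFFFFFZZZZZZZZZZZZZZ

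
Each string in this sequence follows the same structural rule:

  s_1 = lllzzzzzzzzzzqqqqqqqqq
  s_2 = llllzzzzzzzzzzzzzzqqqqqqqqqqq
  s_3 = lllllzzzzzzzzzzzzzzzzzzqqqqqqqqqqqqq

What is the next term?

Reading off run lengths: l runs 3, 4, 5; z runs 10, 14, 18; q runs 9, 11, 13 — each is linear in n, where the shown terms are n = 3, 4, 5.
At n = 6 the blocks have lengths 6, 22, 15.

llllllzzzzzzzzzzzzzzzzzzzzzzqqqqqqqqqqqqqqq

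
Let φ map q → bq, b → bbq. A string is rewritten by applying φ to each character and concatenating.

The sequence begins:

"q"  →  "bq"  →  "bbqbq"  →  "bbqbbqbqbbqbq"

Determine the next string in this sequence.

Rewriting the 13 symbols of bbqbbqbqbbqbq one by one yields bbq bbq bq bbq bbq bq bbq bq bbq bbq bq bbq bq; concatenated:

bbqbbqbqbbqbbqbqbbqbqbbqbbqbqbbqbq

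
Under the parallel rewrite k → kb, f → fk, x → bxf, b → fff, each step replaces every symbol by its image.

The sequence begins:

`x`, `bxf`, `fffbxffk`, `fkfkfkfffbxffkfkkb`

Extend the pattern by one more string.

Replace each of the 18 characters of fkfkfkfffbxffkfkkb in place — fk kb fk kb fk kb fk fk fk fff bxf fk fk kb fk kb kb fff — and concatenate.

fkkbfkkbfkkbfkfkfkfffbxffkfkkbfkkbkbfff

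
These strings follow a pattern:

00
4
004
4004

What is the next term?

From term 3 onward, concatenate the second-to-last term with the last: 00·4 = 004, 4·004 = 4004, …
The next term joins 004 and 4004.

0044004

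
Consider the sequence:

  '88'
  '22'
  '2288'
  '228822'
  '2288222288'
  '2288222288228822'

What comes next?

Each term (from the third on) is the previous term followed by the one before it: term 3 = 22·88 = 2288.
So term 7 is 2288222288228822·2288222288.

22882222882288222288222288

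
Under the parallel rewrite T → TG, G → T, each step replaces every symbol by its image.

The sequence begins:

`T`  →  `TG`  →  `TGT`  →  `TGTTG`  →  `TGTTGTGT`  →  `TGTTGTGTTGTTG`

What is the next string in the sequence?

TGTTGTGTTGTTGTGTTGTGT

Replace each of the 13 characters of TGTTGTGTTGTTG in place — TG T TG TG T TG T TG TG T TG TG T — and concatenate.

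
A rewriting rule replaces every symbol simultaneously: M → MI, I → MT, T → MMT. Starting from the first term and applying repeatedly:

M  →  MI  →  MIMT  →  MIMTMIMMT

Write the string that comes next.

MIMTMIMMTMIMTMIMIMMT

Rewriting each symbol of MIMTMIMMT: M→MI, I→MT, M→MI, T→MMT, M→MI, I→MT, M→MI, M→MI, T→MMT, which concatenates to MI MT MI MMT MI MT MI MI MMT.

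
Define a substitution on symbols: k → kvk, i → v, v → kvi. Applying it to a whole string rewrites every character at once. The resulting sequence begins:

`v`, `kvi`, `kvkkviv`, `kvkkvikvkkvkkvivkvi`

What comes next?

Replace each of the 19 characters of kvkkvikvkkvkkvivkvi in place — kvk kvi kvk kvk kvi v kvk kvi kvk kvk kvi kvk kvk kvi v kvi kvk kvi v — and concatenate.

kvkkvikvkkvkkvivkvkkvikvkkvkkvikvkkvkkvivkvikvkkviv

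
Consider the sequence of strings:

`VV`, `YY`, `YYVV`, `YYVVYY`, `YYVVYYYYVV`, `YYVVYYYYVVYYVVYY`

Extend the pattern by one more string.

Each term (from the third on) is the previous term followed by the one before it: term 3 = YY·VV = YYVV.
So term 7 is YYVVYYYYVVYYVVYY·YYVVYYYYVV.

YYVVYYYYVVYYVVYYYYVVYYYYVV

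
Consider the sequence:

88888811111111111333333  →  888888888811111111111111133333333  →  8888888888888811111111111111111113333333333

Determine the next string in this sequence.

88888888888888888811111111111111111111111333333333333

Reading off run lengths: 8 runs 6, 10, 14; 1 runs 11, 15, 19; 3 runs 6, 8, 10 — each is linear in n, where the shown terms are n = 2, 3, 4.
Setting n = 5 gives 18, 23, 12 characters in each block.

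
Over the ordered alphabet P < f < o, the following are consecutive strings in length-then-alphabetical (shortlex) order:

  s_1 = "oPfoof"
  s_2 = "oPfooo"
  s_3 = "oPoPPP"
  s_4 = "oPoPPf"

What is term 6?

Advancing 2 positions from oPoPPf through oPoPPf → oPoPPo reaches term 6.

oPoPfP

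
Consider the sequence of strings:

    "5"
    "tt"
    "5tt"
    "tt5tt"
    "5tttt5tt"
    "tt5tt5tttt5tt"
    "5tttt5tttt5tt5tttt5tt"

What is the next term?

tt5tt5tttt5tt5tttt5tttt5tt5tttt5tt

Each term (from the third on) is the two preceding terms concatenated in order: term 3 = 5·tt = 5tt.
Continuing: tt5tt5tttt5tt · 5tttt5tttt5tt5tttt5tt gives term 8.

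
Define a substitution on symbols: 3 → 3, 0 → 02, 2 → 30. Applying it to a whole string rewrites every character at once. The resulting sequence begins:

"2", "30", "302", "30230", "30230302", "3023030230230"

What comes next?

302303023023030230302

φ(3023030230230) expands symbol-by-symbol to 3 02 30 3 02 3 02 30 3 02 30 3 02; joining the 13 pieces gives the next term.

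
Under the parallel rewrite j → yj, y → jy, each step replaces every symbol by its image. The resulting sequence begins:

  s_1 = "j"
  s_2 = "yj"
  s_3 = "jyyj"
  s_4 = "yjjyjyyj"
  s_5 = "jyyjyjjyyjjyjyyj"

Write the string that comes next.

Rewriting the 16 symbols of jyyjyjjyyjjyjyyj one by one yields yj jy jy yj jy yj yj jy jy yj yj jy yj jy jy yj; concatenated:

yjjyjyyjjyyjyjjyjyyjyjjyyjjyjyyj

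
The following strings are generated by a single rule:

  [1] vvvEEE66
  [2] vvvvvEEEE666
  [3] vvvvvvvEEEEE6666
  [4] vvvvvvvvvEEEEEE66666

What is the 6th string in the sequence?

vvvvvvvvvvvvvEEEEEEEE6666666

Each string has the form v^{2n+1} E^{n+2} 6^{n+1} (n = 1, 2, …).
For term 6, n = 6, so the run lengths are 13, 8, 7.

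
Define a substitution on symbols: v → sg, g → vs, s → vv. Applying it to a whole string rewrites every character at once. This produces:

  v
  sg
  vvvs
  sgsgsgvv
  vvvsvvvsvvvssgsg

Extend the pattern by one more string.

Applying the rule to each of the 16 symbols of vvvsvvvsvvvssgsg gives the pieces sg sg sg vv sg sg sg vv sg sg sg vv vv vs vv vs, which concatenate to the answer.

sgsgsgvvsgsgsgvvsgsgsgvvvvvsvvvs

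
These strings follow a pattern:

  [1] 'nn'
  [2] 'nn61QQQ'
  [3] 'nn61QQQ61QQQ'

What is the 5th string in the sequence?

Each term is the previous one with 61QQQ appended.
From nn61QQQ61QQQ, 2 further steps: nn61QQQ61QQQ → nn61QQQ61QQQ61QQQ → (answer).

nn61QQQ61QQQ61QQQ61QQQ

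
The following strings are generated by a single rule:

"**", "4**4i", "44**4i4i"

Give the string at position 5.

s(k+1) = 4·s(k)·4i, so each term gains 4 as a prefix and 4i as a suffix.
From 44**4i4i, 2 further steps: 44**4i4i → 444**4i4i4i → (answer).

4444**4i4i4i4i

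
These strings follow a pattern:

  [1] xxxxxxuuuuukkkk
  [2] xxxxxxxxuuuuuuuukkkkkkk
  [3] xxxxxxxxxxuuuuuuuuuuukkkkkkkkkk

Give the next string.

xxxxxxxxxxxxuuuuuuuuuuuuuukkkkkkkkkkkkk

Each string has the form x^{2n+2} u^{3n-1} k^{3n-2}, where the shown terms are n = 2, 3, 4.
At n = 5 the blocks have lengths 12, 14, 13.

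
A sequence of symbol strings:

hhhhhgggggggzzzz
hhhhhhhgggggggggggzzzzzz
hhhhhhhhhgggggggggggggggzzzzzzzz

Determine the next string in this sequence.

hhhhhhhhhhhgggggggggggggggggggzzzzzzzzzz

The n-th term is 2n+1 h's then 4n-1 g's then 2n z's, where the shown terms are n = 2, 3, 4.
Setting n = 5 gives 11, 19, 10 characters in each block.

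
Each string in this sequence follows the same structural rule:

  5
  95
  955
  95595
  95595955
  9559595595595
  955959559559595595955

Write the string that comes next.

This is a Fibonacci-style word recurrence s(k) = s(k−1)·s(k−2): e.g. 95·5 = 955.
Continuing: 955959559559595595955 · 9559595595595 gives term 8.

9559595595595955959559559595595595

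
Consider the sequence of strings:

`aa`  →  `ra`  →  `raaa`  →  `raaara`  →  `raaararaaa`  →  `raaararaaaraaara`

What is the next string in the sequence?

raaararaaaraaararaaararaaa

This is a Fibonacci-style word recurrence s(k) = s(k−1)·s(k−2): e.g. ra·aa = raaa.
Continuing: raaararaaaraaara · raaararaaa gives term 7.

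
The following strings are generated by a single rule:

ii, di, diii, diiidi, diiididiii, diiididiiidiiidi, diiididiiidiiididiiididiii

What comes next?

From term 3 onward, concatenate the last term with the second-to-last: di·ii = diii, diii·di = diiidi, …
The next term joins diiididiiidiiididiiididiii and diiididiiidiiidi.

diiididiiidiiididiiididiiidiiididiiidiiidi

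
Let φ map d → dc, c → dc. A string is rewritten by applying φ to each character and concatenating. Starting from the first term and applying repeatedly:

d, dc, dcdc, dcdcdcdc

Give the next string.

dcdcdcdcdcdcdcdc

Apply φ to dcdcdcdc symbol by symbol: d→dc, c→dc, d→dc, c→dc, d→dc, c→dc, d→dc, c→dc; joined: dc dc dc dc dc dc dc dc.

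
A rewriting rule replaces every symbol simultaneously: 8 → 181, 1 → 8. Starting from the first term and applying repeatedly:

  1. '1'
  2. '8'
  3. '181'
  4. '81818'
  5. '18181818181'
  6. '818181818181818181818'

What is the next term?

φ(818181818181818181818) expands symbol-by-symbol to 181 8 181 8 181 8 181 8 181 8 181 8 181 8 181 8 181 8 181 8 181; joining the 21 pieces gives the next term.

1818181818181818181818181818181818181818181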